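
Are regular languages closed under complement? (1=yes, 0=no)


Regular languages are closed under all standard operations:
- Union: Yes (product construction)
- Intersection: Yes (product construction)
- Complement: Yes (swap accept/reject)
- Concatenation: Yes (NFA construction)
Operation: complement -> Closed

1


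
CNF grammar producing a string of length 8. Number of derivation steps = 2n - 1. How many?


Chomsky Normal Form derivation:
String length n = 8
Each step either:
  - Splits a nonterminal into two (n-1 such steps)
  - Converts a nonterminal to terminal (n such steps)
Total = (n-1) + n = 2n - 1
= 2(8) - 1
= 16 - 1
= 15

15


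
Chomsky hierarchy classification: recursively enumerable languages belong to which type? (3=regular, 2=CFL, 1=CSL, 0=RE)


Chomsky hierarchy levels:
  Type 3: Regular (DFA/NFA/regex)
  Type 2: Context-free (PDA)
  Type 1: Context-sensitive
  Type 0: Recursively enumerable (TM)
'recursively enumerable' corresponds to Type 0

0


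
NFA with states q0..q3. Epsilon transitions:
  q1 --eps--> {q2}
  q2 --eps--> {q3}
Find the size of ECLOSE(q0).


Starting from q0
Initialize closure = {q0}
q0 has no outgoing epsilon transitions -> nothing to add
Final closure: {q0}
Size = 1

1


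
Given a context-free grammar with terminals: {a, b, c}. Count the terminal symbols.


Terminal symbols: a, b, c
Counting each: a (#1), b (#2), c (#3)
Total = 3

3


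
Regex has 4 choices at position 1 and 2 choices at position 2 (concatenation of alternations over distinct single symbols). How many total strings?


First group: 4 alternatives
Second group: 2 alternatives
Concatenation: each choice from group 1 pairs with each from group 2
Total = 4 x 2 = 8

8


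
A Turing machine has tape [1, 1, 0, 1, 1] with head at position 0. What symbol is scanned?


Tape: [1, 1, 0, 1, 1]
Positions: 0 1 2 3 4
Values:    1 1 0 1 1
Head at position 0
tape[0] = 1

1


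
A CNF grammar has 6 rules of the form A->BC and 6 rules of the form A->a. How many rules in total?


CNF allows two rule forms:
  A -> BC (binary): 6 rules
  A -> a (terminal): 6 rules
Total = 6 + 6 = 12

12


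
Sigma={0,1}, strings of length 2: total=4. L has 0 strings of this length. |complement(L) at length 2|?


Alphabet: {0,1}
String length: 2
Total strings of length 2 = 2^2 = 4
Strings in L = 0
Complement = total - |L|
= 4 - 0
= 4

4


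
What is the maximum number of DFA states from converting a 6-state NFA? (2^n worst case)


NFA has 6 states
Subset construction: each DFA state = subset of NFA states
Maximum subsets = 2^6
2^6 = 64

64


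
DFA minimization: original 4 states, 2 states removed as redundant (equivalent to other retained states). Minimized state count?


Original DFA: 4 states
Redundant states removed: 2
Minimized states = original - removed
= 4 - 2
= 2

2


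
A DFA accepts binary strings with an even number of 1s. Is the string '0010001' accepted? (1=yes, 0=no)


DFA has 2 states: q_even (start, accept=yes) and q_odd
Processing string '0010001' character by character:
  Position 0: read '0', 1-count=0 -> q_even (no change)
  Position 1: read '0', 1-count=0 -> q_even (no change)
  Position 2: read '1', 1-count=1 -> q_odd
  Position 3: read '0', 1-count=1 -> q_odd (no change)
  Position 4: read '0', 1-count=1 -> q_odd (no change)
  Position 5: read '0', 1-count=1 -> q_odd (no change)
  Position 6: read '1', 1-count=2 -> q_even
Final state: q_even, total 1s = 2 (even); the DFA requires an even count -> accept

1


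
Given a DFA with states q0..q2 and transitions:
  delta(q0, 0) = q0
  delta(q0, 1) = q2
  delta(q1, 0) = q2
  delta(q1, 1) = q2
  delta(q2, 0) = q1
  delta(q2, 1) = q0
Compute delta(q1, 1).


Looking up transition function:
delta(q1, 1) in the table
Row: q1, Column: 1
Result: q2

q2


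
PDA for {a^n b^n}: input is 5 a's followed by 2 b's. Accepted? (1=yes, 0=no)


Language requires equal numbers of a's and b's
PDA pushes for each 'a', pops for each 'b'
Number of a's = 5
Number of b's = 2
5 != 2 -> Reject

0


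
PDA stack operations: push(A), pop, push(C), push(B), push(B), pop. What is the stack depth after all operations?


Tracing stack operations:
  push(A) -> stack = [A], depth=1
  pop -> removed A, stack = [], depth=0
  push(C) -> stack = [C], depth=1
  push(B) -> stack = [C,B], depth=2
  push(B) -> stack = [C,B,B], depth=3
  pop -> removed B, stack = [C,B], depth=2
Final depth = 2

2


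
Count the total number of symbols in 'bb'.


String: 'bb'
Counting characters:
  'b' appears 2 time(s)
Total length = 0 + 2 = 2

2


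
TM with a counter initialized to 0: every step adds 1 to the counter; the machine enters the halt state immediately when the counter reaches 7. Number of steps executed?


Counter starts at 0. Counting sequence:
  Step 1: counter = 1
  Step 2: counter = 2
  Step 3: counter = 3
  Step 4: counter = 4
  Step 5: counter = 5
  Step 6: counter = 6
  Step 7: counter = 7
Counter reached 7 -> halt
Total steps = 7

7


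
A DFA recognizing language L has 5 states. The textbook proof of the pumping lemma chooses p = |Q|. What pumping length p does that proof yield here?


Pumping lemma for regular languages (standard proof):
Take p = |Q|, the number of DFA states.
Any string of length >= |Q| passes through |Q|+1 states while reading its first |Q| symbols,
so by pigeonhole some state repeats, giving the loop that can be pumped.
Here |Q| = 5
Therefore the proof uses p = 5

5


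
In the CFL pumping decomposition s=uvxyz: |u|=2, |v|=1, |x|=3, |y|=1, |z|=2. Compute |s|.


|s| = |u| + |v| + |x| + |y| + |z|
= 2 + 1 + 3 + 1 + 2
= 3 + 3 + 3
= 6 + 3
= 9

9


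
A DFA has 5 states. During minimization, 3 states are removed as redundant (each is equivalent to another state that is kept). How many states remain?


Original DFA: 5 states
Redundant states removed: 3
Minimized states = original - removed
= 5 - 3
= 2

2


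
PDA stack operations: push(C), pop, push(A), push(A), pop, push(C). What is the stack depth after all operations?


Tracing stack operations:
  push(C) -> stack = [C], depth=1
  pop -> removed C, stack = [], depth=0
  push(A) -> stack = [A], depth=1
  push(A) -> stack = [A,A], depth=2
  pop -> removed A, stack = [A], depth=1
  push(C) -> stack = [A,C], depth=2
Final depth = 2

2


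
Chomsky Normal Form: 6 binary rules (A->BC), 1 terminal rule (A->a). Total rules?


CNF allows two rule forms:
  A -> BC (binary): 6 rules
  A -> a (terminal): 1 rule
Total = 6 + 1 = 7

7


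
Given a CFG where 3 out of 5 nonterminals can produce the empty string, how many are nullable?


Nonterminals: {S, A, B, C, D}
A nonterminal is nullable if it can derive epsilon
Counting nullable nonterminals: 3
Total nullable = 3

3


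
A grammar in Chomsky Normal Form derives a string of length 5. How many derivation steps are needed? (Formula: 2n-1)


Chomsky Normal Form derivation:
String length n = 5
Each step either:
  - Splits a nonterminal into two (n-1 such steps)
  - Converts a nonterminal to terminal (n such steps)
Total = (n-1) + n = 2n - 1
= 2(5) - 1
= 10 - 1
= 9

9


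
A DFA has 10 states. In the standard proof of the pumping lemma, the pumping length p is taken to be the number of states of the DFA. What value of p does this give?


Pumping lemma for regular languages (standard proof):
Take p = |Q|, the number of DFA states.
Any string of length >= |Q| passes through |Q|+1 states while reading its first |Q| symbols,
so by pigeonhole some state repeats, giving the loop that can be pumped.
Here |Q| = 10
Therefore the proof uses p = 10

10


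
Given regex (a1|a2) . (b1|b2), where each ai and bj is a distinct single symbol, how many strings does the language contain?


First group: 2 alternatives
Second group: 2 alternatives
Concatenation: each choice from group 1 pairs with each from group 2
Total = 2 x 2 = 4

4


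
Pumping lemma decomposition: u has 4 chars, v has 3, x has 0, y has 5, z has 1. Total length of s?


|s| = |u| + |v| + |x| + |y| + |z|
= 4 + 3 + 0 + 5 + 1
= 7 + 0 + 6
= 7 + 6
= 13

13


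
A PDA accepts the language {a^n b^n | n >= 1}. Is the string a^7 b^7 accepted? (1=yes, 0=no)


Language requires equal numbers of a's and b's
PDA pushes for each 'a', pops for each 'b'
Number of a's = 7
Number of b's = 7
7 == 7 -> Accept

1


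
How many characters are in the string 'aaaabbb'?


String: 'aaaabbb'
Counting characters:
  'a' appears 4 time(s)
  'b' appears 3 time(s)
Total length = 4 + 3 = 7

7


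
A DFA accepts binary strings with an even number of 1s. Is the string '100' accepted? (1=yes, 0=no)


DFA has 2 states: q_even (start, accept=yes) and q_odd
Processing string '100' character by character:
  Position 0: read '1', 1-count=1 -> q_odd
  Position 1: read '0', 1-count=1 -> q_odd (no change)
  Position 2: read '0', 1-count=1 -> q_odd (no change)
Final state: q_odd, total 1s = 1 (odd); the DFA requires an even count -> reject

0


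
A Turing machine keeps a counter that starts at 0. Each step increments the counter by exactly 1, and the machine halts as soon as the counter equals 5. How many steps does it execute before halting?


Counter starts at 0. Counting sequence:
  Step 1: counter = 1
  Step 2: counter = 2
  Step 3: counter = 3
  Step 4: counter = 4
  Step 5: counter = 5
Counter reached 5 -> halt
Total steps = 5

5


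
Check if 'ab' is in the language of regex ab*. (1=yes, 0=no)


Pattern: ab*
String: 'ab'
Pattern requires: exactly one 'a' followed by zero or more 'b's
First char is 'a' -> OK
Rest 'b': all b's? Yes
Result: 1

1


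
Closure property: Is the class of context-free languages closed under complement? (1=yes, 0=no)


CFL closure properties:
  Closed under: union, concatenation, Kleene star
  NOT closed under: intersection, complement
Operation 'complement' is in not-closed list -> No (not closed)

0


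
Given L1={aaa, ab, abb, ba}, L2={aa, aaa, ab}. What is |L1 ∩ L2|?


L1 = {aaa, ab, abb, ba}
L2 = {aa, aaa, ab}
Checking each string in L1 against L2:
  'aaa': in L2? Yes
  'ab': in L2? Yes
  'abb': in L2? No
  'ba': in L2? No
Intersection = {aaa, ab}
|L1 ∩ L2| = 2

2


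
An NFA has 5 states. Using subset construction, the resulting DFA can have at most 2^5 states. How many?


NFA has 5 states
Subset construction: each DFA state = subset of NFA states
Maximum subsets = 2^5
2^5 = 32

32


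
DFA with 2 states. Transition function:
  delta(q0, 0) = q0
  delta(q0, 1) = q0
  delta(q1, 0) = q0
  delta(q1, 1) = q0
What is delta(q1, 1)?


Looking up transition function:
delta(q1, 1) in the table
Row: q1, Column: 1
Result: q0

q0


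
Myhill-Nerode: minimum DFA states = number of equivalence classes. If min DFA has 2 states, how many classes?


Myhill-Nerode theorem:
Number of equivalence classes = number of states in minimal DFA
Minimal DFA states = 2
Therefore equivalence classes = 2

2


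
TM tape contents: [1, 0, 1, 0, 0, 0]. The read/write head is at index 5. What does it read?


Tape: [1, 0, 1, 0, 0, 0]
Positions: 0 1 2 3 4 5
Values:    1 0 1 0 0 0
Head at position 5
tape[5] = 0

0


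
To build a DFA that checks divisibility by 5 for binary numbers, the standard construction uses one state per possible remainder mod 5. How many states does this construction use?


Divisibility by 5 is tracked via the remainder mod 5: 0, 1, ..., 4
The construction assigns one state to each remainder
Number of remainders = 5

5


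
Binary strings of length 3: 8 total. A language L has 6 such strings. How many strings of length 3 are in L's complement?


Alphabet: {0,1}
String length: 3
Total strings of length 3 = 2^3 = 8
Strings in L = 6
Complement = total - |L|
= 8 - 6
= 2

2


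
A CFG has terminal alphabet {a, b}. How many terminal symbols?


Terminal symbols: a, b
Counting each: a (#1), b (#2)
Total = 2

2


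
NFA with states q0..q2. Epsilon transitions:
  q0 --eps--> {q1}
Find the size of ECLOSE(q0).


Starting from q0
Initialize closure = {q0}
Follow epsilon from q0 -> add q1
Final closure: {q0, q1}
Size = 2

2


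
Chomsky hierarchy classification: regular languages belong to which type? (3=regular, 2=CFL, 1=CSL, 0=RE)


Chomsky hierarchy levels:
  Type 3: Regular (DFA/NFA/regex)
  Type 2: Context-free (PDA)
  Type 1: Context-sensitive
  Type 0: Recursively enumerable (TM)
'regular' corresponds to Type 3

3


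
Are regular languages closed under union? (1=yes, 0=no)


Regular languages are closed under:
- Union (DFA product construction)
- Intersection (DFA product construction)
- Complement (swap accept/reject states)
- Concatenation (NFA construction)
- Kleene star (NFA construction)
union is in this list
Therefore: closed

1


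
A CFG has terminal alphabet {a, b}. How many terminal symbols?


Terminal symbols: a, b
Counting each: a (#1), b (#2)
Total = 2

2


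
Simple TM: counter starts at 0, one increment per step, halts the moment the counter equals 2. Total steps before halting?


Counter starts at 0. Counting sequence:
  Step 1: counter = 1
  Step 2: counter = 2
Counter reached 2 -> halt
Total steps = 2

2


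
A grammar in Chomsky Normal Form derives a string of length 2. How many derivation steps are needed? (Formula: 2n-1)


Chomsky Normal Form derivation:
String length n = 2
Each step either:
  - Splits a nonterminal into two (n-1 such steps)
  - Converts a nonterminal to terminal (n such steps)
Total = (n-1) + n = 2n - 1
= 2(2) - 1
= 4 - 1
= 3

3


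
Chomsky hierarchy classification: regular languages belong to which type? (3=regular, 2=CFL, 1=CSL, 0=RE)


Chomsky hierarchy levels:
  Type 3: Regular (DFA/NFA/regex)
  Type 2: Context-free (PDA)
  Type 1: Context-sensitive
  Type 0: Recursively enumerable (TM)
'regular' corresponds to Type 3

3


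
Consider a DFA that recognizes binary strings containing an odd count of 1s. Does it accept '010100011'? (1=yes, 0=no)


DFA has 2 states: q_even (start, accept=no) and q_odd
Processing string '010100011' character by character:
  Position 0: read '0', 1-count=0 -> q_even (no change)
  Position 1: read '1', 1-count=1 -> q_odd
  Position 2: read '0', 1-count=1 -> q_odd (no change)
  Position 3: read '1', 1-count=2 -> q_even
  Position 4: read '0', 1-count=2 -> q_even (no change)
  Position 5: read '0', 1-count=2 -> q_even (no change)
  Position 6: read '0', 1-count=2 -> q_even (no change)
  Position 7: read '1', 1-count=3 -> q_odd
  Position 8: read '1', 1-count=4 -> q_even
Final state: q_even, total 1s = 4 (even); the DFA requires an odd count -> reject

0


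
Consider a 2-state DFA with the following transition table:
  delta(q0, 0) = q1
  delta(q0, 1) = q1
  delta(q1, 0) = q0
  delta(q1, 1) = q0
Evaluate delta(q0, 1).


Looking up transition function:
delta(q0, 1) in the table
Row: q0, Column: 1
Result: q1

q1


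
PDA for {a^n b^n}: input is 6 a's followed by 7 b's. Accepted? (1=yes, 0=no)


Language requires equal numbers of a's and b's
PDA pushes for each 'a', pops for each 'b'
Number of a's = 6
Number of b's = 7
6 != 7 -> Reject

0


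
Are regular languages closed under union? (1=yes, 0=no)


Regular languages are closed under:
- Union (DFA product construction)
- Intersection (DFA product construction)
- Complement (swap accept/reject states)
- Concatenation (NFA construction)
- Kleene star (NFA construction)
union is in this list
Therefore: closed

1


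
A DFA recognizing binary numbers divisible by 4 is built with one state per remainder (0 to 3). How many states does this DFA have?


Divisibility by 4 is tracked via the remainder mod 4: 0, 1, ..., 3
The construction assigns one state to each remainder
Number of remainders = 4

4


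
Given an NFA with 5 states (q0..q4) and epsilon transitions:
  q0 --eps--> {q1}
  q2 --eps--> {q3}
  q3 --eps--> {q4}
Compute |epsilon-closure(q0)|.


Starting from q0
Initialize closure = {q0}
Follow epsilon from q0 -> add q1
Final closure: {q0, q1}
Size = 2

2


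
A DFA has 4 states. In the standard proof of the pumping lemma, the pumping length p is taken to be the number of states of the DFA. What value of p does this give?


Pumping lemma for regular languages (standard proof):
Take p = |Q|, the number of DFA states.
Any string of length >= |Q| passes through |Q|+1 states while reading its first |Q| symbols,
so by pigeonhole some state repeats, giving the loop that can be pumped.
Here |Q| = 4
Therefore the proof uses p = 4

4


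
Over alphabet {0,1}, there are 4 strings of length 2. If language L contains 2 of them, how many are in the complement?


Alphabet: {0,1}
String length: 2
Total strings of length 2 = 2^2 = 4
Strings in L = 2
Complement = total - |L|
= 4 - 2
= 2

2


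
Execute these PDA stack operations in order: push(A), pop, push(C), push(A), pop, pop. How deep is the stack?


Tracing stack operations:
  push(A) -> stack = [A], depth=1
  pop -> removed A, stack = [], depth=0
  push(C) -> stack = [C], depth=1
  push(A) -> stack = [C,A], depth=2
  pop -> removed A, stack = [C], depth=1
  pop -> removed C, stack = [], depth=0
Final depth = 0

0


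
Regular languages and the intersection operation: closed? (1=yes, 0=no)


Regular languages are closed under all standard operations:
- Union: Yes (product construction)
- Intersection: Yes (product construction)
- Complement: Yes (swap accept/reject)
- Concatenation: Yes (NFA construction)
Operation: intersection -> Closed

1


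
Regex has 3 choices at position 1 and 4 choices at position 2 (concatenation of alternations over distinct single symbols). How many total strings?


First group: 3 alternatives
Second group: 4 alternatives
Concatenation: each choice from group 1 pairs with each from group 2
Total = 3 x 4 = 12

12


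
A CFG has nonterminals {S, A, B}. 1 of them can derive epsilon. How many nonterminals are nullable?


Nonterminals: {S, A, B}
A nonterminal is nullable if it can derive epsilon
Counting nullable nonterminals: 1
Total nullable = 1

1


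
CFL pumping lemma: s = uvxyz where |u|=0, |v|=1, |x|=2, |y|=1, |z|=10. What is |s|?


|s| = |u| + |v| + |x| + |y| + |z|
= 0 + 1 + 2 + 1 + 10
= 1 + 2 + 11
= 3 + 11
= 14

14


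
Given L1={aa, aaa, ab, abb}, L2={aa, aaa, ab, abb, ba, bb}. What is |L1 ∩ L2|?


L1 = {aa, aaa, ab, abb}
L2 = {aa, aaa, ab, abb, ba, bb}
Checking each string in L1 against L2:
  'aa': in L2? Yes
  'aaa': in L2? Yes
  'ab': in L2? Yes
  'abb': in L2? Yes
Intersection = {aa, aaa, ab, abb}
|L1 ∩ L2| = 4

4


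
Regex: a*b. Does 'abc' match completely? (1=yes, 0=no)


Pattern: a*b
String: 'abc'
Pattern requires: zero or more 'a's followed by exactly one 'b'
Found 1 leading 'a's
Remaining: 'bc'
Remaining is not 'b' -> no match
Result: 0

0


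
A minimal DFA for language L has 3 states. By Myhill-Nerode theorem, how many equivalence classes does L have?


Myhill-Nerode theorem:
Number of equivalence classes = number of states in minimal DFA
Minimal DFA states = 3
Therefore equivalence classes = 3

3


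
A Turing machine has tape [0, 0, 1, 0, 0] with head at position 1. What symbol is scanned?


Tape: [0, 0, 1, 0, 0]
Positions: 0 1 2 3 4
Values:    0 0 1 0 0
Head at position 1
tape[1] = 0

0


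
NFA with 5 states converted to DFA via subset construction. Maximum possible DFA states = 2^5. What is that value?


NFA has 5 states
Subset construction: each DFA state = subset of NFA states
Maximum subsets = 2^5
2^5 = 32

32


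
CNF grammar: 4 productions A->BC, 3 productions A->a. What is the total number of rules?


CNF allows two rule forms:
  A -> BC (binary): 4 rules
  A -> a (terminal): 3 rules
Total = 4 + 3 = 7

7


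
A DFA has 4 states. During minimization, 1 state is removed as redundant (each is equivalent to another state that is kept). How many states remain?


Original DFA: 4 states
Redundant states removed: 1
Minimized states = original - removed
= 4 - 1
= 3

3


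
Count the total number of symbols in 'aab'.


String: 'aab'
Counting characters:
  'a' appears 2 time(s)
  'b' appears 1 time(s)
Total length = 2 + 1 = 3

3


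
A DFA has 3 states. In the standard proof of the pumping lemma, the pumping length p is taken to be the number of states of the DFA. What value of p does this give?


Pumping lemma for regular languages (standard proof):
Take p = |Q|, the number of DFA states.
Any string of length >= |Q| passes through |Q|+1 states while reading its first |Q| symbols,
so by pigeonhole some state repeats, giving the loop that can be pumped.
Here |Q| = 3
Therefore the proof uses p = 3

3


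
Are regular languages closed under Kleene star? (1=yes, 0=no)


Regular languages are closed under:
- Union (DFA product construction)
- Intersection (DFA product construction)
- Complement (swap accept/reject states)
- Concatenation (NFA construction)
- Kleene star (NFA construction)
Kleene star is in this list
Therefore: closed

1


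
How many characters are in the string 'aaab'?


String: 'aaab'
Counting characters:
  'a' appears 3 time(s)
  'b' appears 1 time(s)
Total length = 3 + 1 = 4

4


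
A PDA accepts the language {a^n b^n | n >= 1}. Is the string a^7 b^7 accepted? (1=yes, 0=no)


Language requires equal numbers of a's and b's
PDA pushes for each 'a', pops for each 'b'
Number of a's = 7
Number of b's = 7
7 == 7 -> Accept

1


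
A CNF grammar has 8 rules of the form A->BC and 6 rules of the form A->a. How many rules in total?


CNF allows two rule forms:
  A -> BC (binary): 8 rules
  A -> a (terminal): 6 rules
Total = 8 + 6 = 14

14


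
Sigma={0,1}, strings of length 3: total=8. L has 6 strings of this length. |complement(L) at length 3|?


Alphabet: {0,1}
String length: 3
Total strings of length 3 = 2^3 = 8
Strings in L = 6
Complement = total - |L|
= 8 - 6
= 2

2


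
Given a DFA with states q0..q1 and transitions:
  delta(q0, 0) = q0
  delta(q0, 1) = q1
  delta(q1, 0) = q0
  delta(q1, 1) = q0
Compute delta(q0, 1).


Looking up transition function:
delta(q0, 1) in the table
Row: q0, Column: 1
Result: q1

q1


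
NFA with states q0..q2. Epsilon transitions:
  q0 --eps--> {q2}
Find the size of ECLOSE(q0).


Starting from q0
Initialize closure = {q0}
Follow epsilon from q0 -> add q2
Final closure: {q0, q2}
Size = 2

2


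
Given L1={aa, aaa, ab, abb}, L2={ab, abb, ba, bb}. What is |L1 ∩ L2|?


L1 = {aa, aaa, ab, abb}
L2 = {ab, abb, ba, bb}
Checking each string in L1 against L2:
  'aa': in L2? No
  'aaa': in L2? No
  'ab': in L2? Yes
  'abb': in L2? Yes
Intersection = {ab, abb}
|L1 ∩ L2| = 2

2


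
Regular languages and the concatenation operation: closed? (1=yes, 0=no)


Regular languages are closed under all standard operations:
- Union: Yes (product construction)
- Intersection: Yes (product construction)
- Complement: Yes (swap accept/reject)
- Concatenation: Yes (NFA construction)
Operation: concatenation -> Closed

1


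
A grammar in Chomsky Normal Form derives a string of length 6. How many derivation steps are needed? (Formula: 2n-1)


Chomsky Normal Form derivation:
String length n = 6
Each step either:
  - Splits a nonterminal into two (n-1 such steps)
  - Converts a nonterminal to terminal (n such steps)
Total = (n-1) + n = 2n - 1
= 2(6) - 1
= 12 - 1
= 11

11


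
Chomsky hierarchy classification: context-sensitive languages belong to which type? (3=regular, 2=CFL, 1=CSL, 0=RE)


Chomsky hierarchy levels:
  Type 3: Regular (DFA/NFA/regex)
  Type 2: Context-free (PDA)
  Type 1: Context-sensitive
  Type 0: Recursively enumerable (TM)
'context-sensitive' corresponds to Type 1

1


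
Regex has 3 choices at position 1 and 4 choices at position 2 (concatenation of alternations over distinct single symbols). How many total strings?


First group: 3 alternatives
Second group: 4 alternatives
Concatenation: each choice from group 1 pairs with each from group 2
Total = 3 x 4 = 12

12


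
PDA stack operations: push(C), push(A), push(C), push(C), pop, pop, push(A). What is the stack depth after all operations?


Tracing stack operations:
  push(C) -> stack = [C], depth=1
  push(A) -> stack = [C,A], depth=2
  push(C) -> stack = [C,A,C], depth=3
  push(C) -> stack = [C,A,C,C], depth=4
  pop -> removed C, stack = [C,A,C], depth=3
  pop -> removed C, stack = [C,A], depth=2
  push(A) -> stack = [C,A,A], depth=3
Final depth = 3

3


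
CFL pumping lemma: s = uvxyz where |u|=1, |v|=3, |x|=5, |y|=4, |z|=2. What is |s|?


|s| = |u| + |v| + |x| + |y| + |z|
= 1 + 3 + 5 + 4 + 2
= 4 + 5 + 6
= 9 + 6
= 15

15


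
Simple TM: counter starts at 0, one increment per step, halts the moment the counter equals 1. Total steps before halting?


Counter starts at 0. Counting sequence:
  Step 1: counter = 1
Counter reached 1 -> halt
Total steps = 1

1


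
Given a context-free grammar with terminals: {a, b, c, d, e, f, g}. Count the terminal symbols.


Terminal symbols: a, b, c, d, e, f, g
Counting each: a (#1), b (#2), c (#3), d (#4), e (#5), f (#6), g (#7)
Total = 7

7


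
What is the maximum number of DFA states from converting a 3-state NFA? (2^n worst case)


NFA has 3 states
Subset construction: each DFA state = subset of NFA states
Maximum subsets = 2^3
2^3 = 8

8


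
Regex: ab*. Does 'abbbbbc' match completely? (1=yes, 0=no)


Pattern: ab*
String: 'abbbbbc'
Pattern requires: exactly one 'a' followed by zero or more 'b's
First char is 'a' -> OK
Rest 'bbbbbc': all b's? No
Result: 0

0


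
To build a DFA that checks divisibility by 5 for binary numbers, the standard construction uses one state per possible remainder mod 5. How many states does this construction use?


Divisibility by 5 is tracked via the remainder mod 5: 0, 1, ..., 4
The construction assigns one state to each remainder
Number of remainders = 5

5


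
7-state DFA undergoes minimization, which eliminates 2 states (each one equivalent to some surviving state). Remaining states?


Original DFA: 7 states
Redundant states removed: 2
Minimized states = original - removed
= 7 - 2
= 5

5


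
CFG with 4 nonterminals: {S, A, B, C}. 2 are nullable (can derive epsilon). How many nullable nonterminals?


Nonterminals: {S, A, B, C}
A nonterminal is nullable if it can derive epsilon
Counting nullable nonterminals: 2
Total nullable = 2

2


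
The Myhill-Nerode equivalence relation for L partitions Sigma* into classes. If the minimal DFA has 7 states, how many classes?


Myhill-Nerode theorem:
Number of equivalence classes = number of states in minimal DFA
Minimal DFA states = 7
Therefore equivalence classes = 7

7


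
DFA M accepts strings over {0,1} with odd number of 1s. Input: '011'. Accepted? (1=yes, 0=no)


DFA has 2 states: q_even (start, accept=no) and q_odd
Processing string '011' character by character:
  Position 0: read '0', 1-count=0 -> q_even (no change)
  Position 1: read '1', 1-count=1 -> q_odd
  Position 2: read '1', 1-count=2 -> q_even
Final state: q_even, total 1s = 2 (even); the DFA requires an odd count -> reject

0


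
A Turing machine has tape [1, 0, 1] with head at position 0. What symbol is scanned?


Tape: [1, 0, 1]
Positions: 0 1 2
Values:    1 0 1
Head at position 0
tape[0] = 1

1


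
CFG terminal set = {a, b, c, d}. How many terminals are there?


Terminal symbols: a, b, c, d
Counting each: a (#1), b (#2), c (#3), d (#4)
Total = 4

4


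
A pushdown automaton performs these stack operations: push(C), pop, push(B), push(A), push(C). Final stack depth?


Tracing stack operations:
  push(C) -> stack = [C], depth=1
  pop -> removed C, stack = [], depth=0
  push(B) -> stack = [B], depth=1
  push(A) -> stack = [B,A], depth=2
  push(C) -> stack = [B,A,C], depth=3
Final depth = 3

3


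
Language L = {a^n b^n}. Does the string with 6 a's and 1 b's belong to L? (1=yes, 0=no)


Language requires equal numbers of a's and b's
PDA pushes for each 'a', pops for each 'b'
Number of a's = 6
Number of b's = 1
6 != 1 -> Reject

0


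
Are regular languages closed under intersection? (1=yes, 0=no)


Regular languages are closed under:
- Union (DFA product construction)
- Intersection (DFA product construction)
- Complement (swap accept/reject states)
- Concatenation (NFA construction)
- Kleene star (NFA construction)
intersection is in this list
Therefore: closed

1


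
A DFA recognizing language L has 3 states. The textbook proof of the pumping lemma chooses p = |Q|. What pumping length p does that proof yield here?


Pumping lemma for regular languages (standard proof):
Take p = |Q|, the number of DFA states.
Any string of length >= |Q| passes through |Q|+1 states while reading its first |Q| symbols,
so by pigeonhole some state repeats, giving the loop that can be pumped.
Here |Q| = 3
Therefore the proof uses p = 3

3


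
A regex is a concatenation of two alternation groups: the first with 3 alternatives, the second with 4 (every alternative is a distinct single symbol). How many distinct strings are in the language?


First group: 3 alternatives
Second group: 4 alternatives
Concatenation: each choice from group 1 pairs with each from group 2
Total = 3 x 4 = 12

12


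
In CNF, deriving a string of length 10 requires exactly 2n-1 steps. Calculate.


Chomsky Normal Form derivation:
String length n = 10
Each step either:
  - Splits a nonterminal into two (n-1 such steps)
  - Converts a nonterminal to terminal (n such steps)
Total = (n-1) + n = 2n - 1
= 2(10) - 1
= 20 - 1
= 19

19


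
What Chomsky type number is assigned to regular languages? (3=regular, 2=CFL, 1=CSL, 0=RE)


Chomsky hierarchy levels:
  Type 3: Regular (DFA/NFA/regex)
  Type 2: Context-free (PDA)
  Type 1: Context-sensitive
  Type 0: Recursively enumerable (TM)
'regular' corresponds to Type 3

3


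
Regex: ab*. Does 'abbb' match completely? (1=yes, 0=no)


Pattern: ab*
String: 'abbb'
Pattern requires: exactly one 'a' followed by zero or more 'b's
First char is 'a' -> OK
Rest 'bbb': all b's? Yes
Result: 1

1


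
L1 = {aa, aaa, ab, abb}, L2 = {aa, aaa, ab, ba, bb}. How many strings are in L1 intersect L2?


L1 = {aa, aaa, ab, abb}
L2 = {aa, aaa, ab, ba, bb}
Checking each string in L1 against L2:
  'aa': in L2? Yes
  'aaa': in L2? Yes
  'ab': in L2? Yes
  'abb': in L2? No
Intersection = {aa, aaa, ab}
|L1 ∩ L2| = 3

3


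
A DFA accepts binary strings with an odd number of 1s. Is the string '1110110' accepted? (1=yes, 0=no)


DFA has 2 states: q_even (start, accept=no) and q_odd
Processing string '1110110' character by character:
  Position 0: read '1', 1-count=1 -> q_odd
  Position 1: read '1', 1-count=2 -> q_even
  Position 2: read '1', 1-count=3 -> q_odd
  Position 3: read '0', 1-count=3 -> q_odd (no change)
  Position 4: read '1', 1-count=4 -> q_even
  Position 5: read '1', 1-count=5 -> q_odd
  Position 6: read '0', 1-count=5 -> q_odd (no change)
Final state: q_odd, total 1s = 5 (odd); the DFA requires an odd count -> accept

1


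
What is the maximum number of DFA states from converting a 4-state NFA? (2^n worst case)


NFA has 4 states
Subset construction: each DFA state = subset of NFA states
Maximum subsets = 2^4
2^4 = 16

16


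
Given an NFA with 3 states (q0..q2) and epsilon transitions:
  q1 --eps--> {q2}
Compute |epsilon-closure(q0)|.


Starting from q0
Initialize closure = {q0}
q0 has no outgoing epsilon transitions -> nothing to add
Final closure: {q0}
Size = 1

1


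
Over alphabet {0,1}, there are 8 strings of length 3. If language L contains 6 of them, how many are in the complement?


Alphabet: {0,1}
String length: 3
Total strings of length 3 = 2^3 = 8
Strings in L = 6
Complement = total - |L|
= 8 - 6
= 2

2


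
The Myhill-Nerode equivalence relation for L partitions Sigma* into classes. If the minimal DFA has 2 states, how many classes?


Myhill-Nerode theorem:
Number of equivalence classes = number of states in minimal DFA
Minimal DFA states = 2
Therefore equivalence classes = 2

2


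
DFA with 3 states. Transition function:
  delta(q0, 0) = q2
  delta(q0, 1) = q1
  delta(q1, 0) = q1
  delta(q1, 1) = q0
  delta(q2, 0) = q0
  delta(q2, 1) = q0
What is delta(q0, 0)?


Looking up transition function:
delta(q0, 0) in the table
Row: q0, Column: 0
Result: q2

q2


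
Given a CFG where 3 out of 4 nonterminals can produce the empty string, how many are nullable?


Nonterminals: {S, A, B, C}
A nonterminal is nullable if it can derive epsilon
Counting nullable nonterminals: 3
Total nullable = 3

3


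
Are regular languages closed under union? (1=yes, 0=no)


Regular languages are closed under all standard operations:
- Union: Yes (product construction)
- Intersection: Yes (product construction)
- Complement: Yes (swap accept/reject)
- Concatenation: Yes (NFA construction)
Operation: union -> Closed

1


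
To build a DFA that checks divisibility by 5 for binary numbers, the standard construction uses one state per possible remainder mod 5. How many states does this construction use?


Divisibility by 5 is tracked via the remainder mod 5: 0, 1, ..., 4
The construction assigns one state to each remainder
Number of remainders = 5

5


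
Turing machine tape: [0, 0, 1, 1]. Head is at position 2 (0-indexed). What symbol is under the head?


Tape: [0, 0, 1, 1]
Positions: 0 1 2 3
Values:    0 0 1 1
Head at position 2
tape[2] = 1

1


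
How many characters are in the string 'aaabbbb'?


String: 'aaabbbb'
Counting characters:
  'a' appears 3 time(s)
  'b' appears 4 time(s)
Total length = 3 + 4 = 7

7


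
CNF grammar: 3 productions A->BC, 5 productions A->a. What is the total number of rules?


CNF allows two rule forms:
  A -> BC (binary): 3 rules
  A -> a (terminal): 5 rules
Total = 3 + 5 = 8

8


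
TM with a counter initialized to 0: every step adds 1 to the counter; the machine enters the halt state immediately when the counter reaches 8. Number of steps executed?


Counter starts at 0. Counting sequence:
  Step 1: counter = 1
  Step 2: counter = 2
  Step 3: counter = 3
  Step 4: counter = 4
  Step 5: counter = 5
  Step 6: counter = 6
  Step 7: counter = 7
  Step 8: counter = 8
Counter reached 8 -> halt
Total steps = 8

8


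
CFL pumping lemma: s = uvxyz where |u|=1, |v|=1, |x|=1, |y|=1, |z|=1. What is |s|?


|s| = |u| + |v| + |x| + |y| + |z|
= 1 + 1 + 1 + 1 + 1
= 2 + 1 + 2
= 3 + 2
= 5

5


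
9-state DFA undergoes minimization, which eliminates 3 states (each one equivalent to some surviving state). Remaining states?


Original DFA: 9 states
Redundant states removed: 3
Minimized states = original - removed
= 9 - 3
= 6

6


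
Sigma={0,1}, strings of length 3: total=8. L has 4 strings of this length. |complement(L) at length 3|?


Alphabet: {0,1}
String length: 3
Total strings of length 3 = 2^3 = 8
Strings in L = 4
Complement = total - |L|
= 8 - 4
= 4

4


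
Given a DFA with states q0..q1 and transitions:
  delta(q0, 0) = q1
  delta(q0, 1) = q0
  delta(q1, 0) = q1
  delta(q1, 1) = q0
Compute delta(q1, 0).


Looking up transition function:
delta(q1, 0) in the table
Row: q1, Column: 0
Result: q1

q1


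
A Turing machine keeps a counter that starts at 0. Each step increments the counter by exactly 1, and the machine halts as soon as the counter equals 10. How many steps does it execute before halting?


Counter starts at 0. Counting sequence:
  Step 1: counter = 1
  Step 2: counter = 2
  Step 3: counter = 3
  Step 4: counter = 4
  Step 5: counter = 5
  Step 6: counter = 6
  ...
  Step 10: counter = 10
Counter reached 10 -> halt
Total steps = 10

10


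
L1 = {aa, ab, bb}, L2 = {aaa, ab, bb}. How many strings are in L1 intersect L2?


L1 = {aa, ab, bb}
L2 = {aaa, ab, bb}
Checking each string in L1 against L2:
  'aa': in L2? No
  'ab': in L2? Yes
  'bb': in L2? Yes
Intersection = {ab, bb}
|L1 ∩ L2| = 2

2


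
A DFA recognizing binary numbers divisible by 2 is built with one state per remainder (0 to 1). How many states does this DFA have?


Divisibility by 2 is tracked via the remainder mod 2: 0, 1, ..., 1
The construction assigns one state to each remainder
Number of remainders = 2

2


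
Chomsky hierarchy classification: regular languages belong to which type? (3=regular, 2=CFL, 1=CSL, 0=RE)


Chomsky hierarchy levels:
  Type 3: Regular (DFA/NFA/regex)
  Type 2: Context-free (PDA)
  Type 1: Context-sensitive
  Type 0: Recursively enumerable (TM)
'regular' corresponds to Type 3

3


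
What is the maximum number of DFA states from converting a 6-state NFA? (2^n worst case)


NFA has 6 states
Subset construction: each DFA state = subset of NFA states
Maximum subsets = 2^6
2^6 = 64

64


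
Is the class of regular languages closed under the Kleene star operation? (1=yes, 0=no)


Regular languages are closed under:
- Union (DFA product construction)
- Intersection (DFA product construction)
- Complement (swap accept/reject states)
- Concatenation (NFA construction)
- Kleene star (NFA construction)
Kleene star is in this list
Therefore: closed

1


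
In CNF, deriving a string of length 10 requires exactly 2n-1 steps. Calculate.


Chomsky Normal Form derivation:
String length n = 10
Each step either:
  - Splits a nonterminal into two (n-1 such steps)
  - Converts a nonterminal to terminal (n such steps)
Total = (n-1) + n = 2n - 1
= 2(10) - 1
= 20 - 1
= 19

19


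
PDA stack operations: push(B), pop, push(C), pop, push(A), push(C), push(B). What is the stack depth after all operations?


Tracing stack operations:
  push(B) -> stack = [B], depth=1
  pop -> removed B, stack = [], depth=0
  push(C) -> stack = [C], depth=1
  pop -> removed C, stack = [], depth=0
  push(A) -> stack = [A], depth=1
  push(C) -> stack = [A,C], depth=2
  push(B) -> stack = [A,C,B], depth=3
Final depth = 3

3


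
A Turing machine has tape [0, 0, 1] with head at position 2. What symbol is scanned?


Tape: [0, 0, 1]
Positions: 0 1 2
Values:    0 0 1
Head at position 2
tape[2] = 1

1


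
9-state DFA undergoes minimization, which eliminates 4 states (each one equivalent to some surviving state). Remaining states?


Original DFA: 9 states
Redundant states removed: 4
Minimized states = original - removed
= 9 - 4
= 5

5


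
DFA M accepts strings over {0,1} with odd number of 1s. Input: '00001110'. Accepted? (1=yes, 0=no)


DFA has 2 states: q_even (start, accept=no) and q_odd
Processing string '00001110' character by character:
  Position 0: read '0', 1-count=0 -> q_even (no change)
  Position 1: read '0', 1-count=0 -> q_even (no change)
  Position 2: read '0', 1-count=0 -> q_even (no change)
  Position 3: read '0', 1-count=0 -> q_even (no change)
  Position 4: read '1', 1-count=1 -> q_odd
  Position 5: read '1', 1-count=2 -> q_even
  Position 6: read '1', 1-count=3 -> q_odd
  Position 7: read '0', 1-count=3 -> q_odd (no change)
Final state: q_odd, total 1s = 3 (odd); the DFA requires an odd count -> accept

1


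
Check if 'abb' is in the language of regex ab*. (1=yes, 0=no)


Pattern: ab*
String: 'abb'
Pattern requires: exactly one 'a' followed by zero or more 'b's
First char is 'a' -> OK
Rest 'bb': all b's? Yes
Result: 1

1


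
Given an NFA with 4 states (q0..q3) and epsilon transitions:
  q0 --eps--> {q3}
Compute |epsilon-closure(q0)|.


Starting from q0
Initialize closure = {q0}
Follow epsilon from q0 -> add q3
Final closure: {q0, q3}
Size = 2

2


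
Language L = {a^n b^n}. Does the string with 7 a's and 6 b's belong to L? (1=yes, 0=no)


Language requires equal numbers of a's and b's
PDA pushes for each 'a', pops for each 'b'
Number of a's = 7
Number of b's = 6
7 != 6 -> Reject

0


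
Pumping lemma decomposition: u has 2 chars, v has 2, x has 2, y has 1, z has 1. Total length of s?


|s| = |u| + |v| + |x| + |y| + |z|
= 2 + 2 + 2 + 1 + 1
= 4 + 2 + 2
= 6 + 2
= 8

8


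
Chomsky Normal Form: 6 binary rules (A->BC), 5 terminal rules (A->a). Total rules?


CNF allows two rule forms:
  A -> BC (binary): 6 rules
  A -> a (terminal): 5 rules
Total = 6 + 5 = 11

11
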